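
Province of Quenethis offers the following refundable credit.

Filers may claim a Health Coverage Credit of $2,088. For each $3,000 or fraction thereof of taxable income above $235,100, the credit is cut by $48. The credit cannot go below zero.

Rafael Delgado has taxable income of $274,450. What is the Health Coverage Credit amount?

$1,416

Health Coverage Credit: income exceeds $235,100 by $39,350, which is 14 full-or-partial $3,000 increments; reduction = 14 × $48 = $672, leaving $1,416.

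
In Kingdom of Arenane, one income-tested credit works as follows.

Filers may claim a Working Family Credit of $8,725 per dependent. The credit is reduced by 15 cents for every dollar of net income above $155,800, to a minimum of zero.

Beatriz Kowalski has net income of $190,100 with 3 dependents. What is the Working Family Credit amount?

$21,030

Working Family Credit: base = 3 × $8,725 = $26,175. 15% of the $34,300 excess over $155,800 is $5,145; credit = $26,175 − $5,145 = $21,030.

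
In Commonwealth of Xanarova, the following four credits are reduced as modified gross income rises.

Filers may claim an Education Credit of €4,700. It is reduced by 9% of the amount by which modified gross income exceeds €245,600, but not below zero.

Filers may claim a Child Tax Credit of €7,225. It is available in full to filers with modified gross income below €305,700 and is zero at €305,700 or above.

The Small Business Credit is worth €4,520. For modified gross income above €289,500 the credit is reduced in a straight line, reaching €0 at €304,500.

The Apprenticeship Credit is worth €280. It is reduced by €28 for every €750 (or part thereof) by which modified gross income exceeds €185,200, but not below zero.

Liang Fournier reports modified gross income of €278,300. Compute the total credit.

Education Credit: 9% of the €32,700 excess over €245,600 is €2,943; credit = €4,700 − €2,943 = €1,757.
Child Tax Credit: €278,300 is below the €305,700 cutoff, so the full €7,225 applies.
Small Business Credit: €278,300 is at or below the €289,500 threshold, so the full €4,520 applies.
Apprenticeship Credit: income exceeds €185,200 by €93,100 → 125 increments × €28 = €3,500 ≥ base, so the credit is €0.
Total: €1,757 + €7,225 + €4,520 + €0 = €13,502.

€13,502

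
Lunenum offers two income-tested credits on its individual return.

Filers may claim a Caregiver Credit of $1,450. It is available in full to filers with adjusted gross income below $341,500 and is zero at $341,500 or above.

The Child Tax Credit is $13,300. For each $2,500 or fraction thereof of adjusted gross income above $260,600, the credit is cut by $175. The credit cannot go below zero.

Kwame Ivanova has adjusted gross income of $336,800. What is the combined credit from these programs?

$9,325

Caregiver Credit: $336,800 is below the $341,500 cutoff, so the full $1,450 applies.
Child Tax Credit: income exceeds $260,600 by $76,200, which is 31 full-or-partial $2,500 increments; reduction = 31 × $175 = $5,425, leaving $7,875.
Total: $1,450 + $7,875 = $9,325.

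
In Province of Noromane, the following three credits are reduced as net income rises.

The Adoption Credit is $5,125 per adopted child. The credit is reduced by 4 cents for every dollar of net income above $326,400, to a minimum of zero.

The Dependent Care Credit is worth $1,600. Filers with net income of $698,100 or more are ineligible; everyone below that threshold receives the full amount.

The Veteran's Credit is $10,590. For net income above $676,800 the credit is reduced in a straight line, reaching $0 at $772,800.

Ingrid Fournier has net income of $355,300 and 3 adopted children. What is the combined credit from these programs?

Adoption Credit: base = 3 × $5,125 = $15,375. 4% of the $28,900 excess over $326,400 is $1,156; credit = $15,375 − $1,156 = $14,219.
Dependent Care Credit: $355,300 is below the $698,100 cutoff, so the full $1,600 applies.
Veteran's Credit: $355,300 is at or below the $676,800 threshold, so the full $10,590 applies.
Total: $14,219 + $1,600 + $10,590 = $26,409.

$26,409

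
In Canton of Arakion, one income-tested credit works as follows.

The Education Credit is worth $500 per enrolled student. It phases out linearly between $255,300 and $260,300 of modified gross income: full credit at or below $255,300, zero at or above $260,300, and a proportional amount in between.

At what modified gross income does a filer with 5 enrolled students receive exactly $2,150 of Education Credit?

$256,000

Full credit = 5 × $500 = $2,500.
$2,150 is 2,150/2,500 of the full $2,500, so 350/2,500 of the $5,000 range has been used: income = $255,300 + $5,000 × 350/2,500 = $256,000.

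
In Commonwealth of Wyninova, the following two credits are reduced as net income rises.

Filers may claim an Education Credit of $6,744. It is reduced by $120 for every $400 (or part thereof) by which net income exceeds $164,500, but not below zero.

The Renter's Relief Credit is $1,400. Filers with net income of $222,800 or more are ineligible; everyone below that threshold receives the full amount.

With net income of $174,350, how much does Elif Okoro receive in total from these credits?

$5,144

Education Credit: income exceeds $164,500 by $9,850, which is 25 full-or-partial $400 increments; reduction = 25 × $120 = $3,000, leaving $3,744.
Renter's Relief Credit: $174,350 is below the $222,800 cutoff, so the full $1,400 applies.
Total: $3,744 + $1,400 = $5,144.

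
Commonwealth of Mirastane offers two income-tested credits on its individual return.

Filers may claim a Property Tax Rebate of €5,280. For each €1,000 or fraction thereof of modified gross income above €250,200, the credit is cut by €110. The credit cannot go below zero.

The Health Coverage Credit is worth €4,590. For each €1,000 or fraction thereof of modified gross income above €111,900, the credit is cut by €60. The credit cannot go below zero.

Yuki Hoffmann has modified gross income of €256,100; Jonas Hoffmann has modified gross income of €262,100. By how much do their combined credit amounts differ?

€660

Yuki (€256,100): Property Tax Rebate: income exceeds €250,200 by €5,900, which is 6 full-or-partial €1,000 increments; reduction = 6 × €110 = €660, leaving €4,620. Health Coverage Credit: income exceeds €111,900 by €144,200 → 145 increments × €60 = €8,700 ≥ base, so the credit is €0. total €4,620 + €0 = €4,620
Jonas (€262,100): Property Tax Rebate: income exceeds €250,200 by €11,900, which is 12 full-or-partial €1,000 increments; reduction = 12 × €110 = €1,320, leaving €3,960. Health Coverage Credit: income exceeds €111,900 by €150,200 → 151 increments × €60 = €9,060 ≥ base, so the credit is €0. total €3,960 + €0 = €3,960
Difference: |€4,620 − €3,960| = €660.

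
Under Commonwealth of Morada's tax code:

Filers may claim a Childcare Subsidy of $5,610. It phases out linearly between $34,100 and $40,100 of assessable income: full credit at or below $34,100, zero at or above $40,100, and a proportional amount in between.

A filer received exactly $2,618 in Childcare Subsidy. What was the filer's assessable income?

$37,300

$2,618 is 2,618/5,610 of the full $5,610, so 2,992/5,610 of the $6,000 range has been used: income = $34,100 + $6,000 × 2,992/5,610 = $37,300.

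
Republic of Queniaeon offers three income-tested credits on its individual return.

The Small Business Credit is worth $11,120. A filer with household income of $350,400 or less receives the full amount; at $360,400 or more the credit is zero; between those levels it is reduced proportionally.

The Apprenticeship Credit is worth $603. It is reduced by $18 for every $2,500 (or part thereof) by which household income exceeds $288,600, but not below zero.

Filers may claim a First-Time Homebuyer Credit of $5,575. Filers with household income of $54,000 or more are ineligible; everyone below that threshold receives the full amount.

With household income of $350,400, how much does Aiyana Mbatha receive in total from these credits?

$11,273

Small Business Credit: $350,400 is at or below the $350,400 threshold, so the full $11,120 applies.
Apprenticeship Credit: income exceeds $288,600 by $61,800, which is 25 full-or-partial $2,500 increments; reduction = 25 × $18 = $450, leaving $153.
First-Time Homebuyer Credit: $350,400 meets or exceeds the $54,000 cutoff, so the credit is $0.
Total: $11,120 + $153 + $0 = $11,273.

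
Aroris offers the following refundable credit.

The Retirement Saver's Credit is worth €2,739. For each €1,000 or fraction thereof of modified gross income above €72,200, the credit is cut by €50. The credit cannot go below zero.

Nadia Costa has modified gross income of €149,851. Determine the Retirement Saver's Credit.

Retirement Saver's Credit: income exceeds €72,200 by €77,651 → 78 increments × €50 = €3,900 ≥ base, so the credit is €0.

€0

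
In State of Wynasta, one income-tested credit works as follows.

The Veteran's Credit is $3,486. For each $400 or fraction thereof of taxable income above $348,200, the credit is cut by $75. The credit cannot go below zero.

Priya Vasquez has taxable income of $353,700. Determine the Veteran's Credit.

$2,436

Veteran's Credit: income exceeds $348,200 by $5,500, which is 14 full-or-partial $400 increments; reduction = 14 × $75 = $1,050, leaving $2,436.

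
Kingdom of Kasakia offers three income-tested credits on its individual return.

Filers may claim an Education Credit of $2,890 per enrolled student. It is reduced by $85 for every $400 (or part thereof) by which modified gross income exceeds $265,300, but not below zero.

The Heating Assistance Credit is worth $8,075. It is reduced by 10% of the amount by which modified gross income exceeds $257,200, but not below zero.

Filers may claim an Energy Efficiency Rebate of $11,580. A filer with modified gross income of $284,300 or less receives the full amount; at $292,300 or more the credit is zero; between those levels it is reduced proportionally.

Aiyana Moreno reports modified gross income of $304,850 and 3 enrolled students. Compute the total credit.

Education Credit: base = 3 × $2,890 = $8,670. income exceeds $265,300 by $39,550, which is 99 full-or-partial $400 increments; reduction = 99 × $85 = $8,415, leaving $255.
Heating Assistance Credit: 10% of the $47,650 excess over $257,200 is $4,765; credit = $8,075 − $4,765 = $3,310.
Energy Efficiency Rebate: $304,850 is at or above $292,300, so the credit is $0.
Total: $255 + $3,310 + $0 = $3,565.

$3,565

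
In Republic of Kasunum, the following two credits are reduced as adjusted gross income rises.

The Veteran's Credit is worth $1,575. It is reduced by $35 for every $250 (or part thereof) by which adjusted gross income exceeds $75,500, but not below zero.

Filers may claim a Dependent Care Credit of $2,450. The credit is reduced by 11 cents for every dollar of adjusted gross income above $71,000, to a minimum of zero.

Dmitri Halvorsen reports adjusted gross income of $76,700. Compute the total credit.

$3,223

Veteran's Credit: income exceeds $75,500 by $1,200, which is 5 full-or-partial $250 increments; reduction = 5 × $35 = $175, leaving $1,400.
Dependent Care Credit: 11% of the $5,700 excess over $71,000 is $627; credit = $2,450 − $627 = $1,823.
Total: $1,400 + $1,823 = $3,223.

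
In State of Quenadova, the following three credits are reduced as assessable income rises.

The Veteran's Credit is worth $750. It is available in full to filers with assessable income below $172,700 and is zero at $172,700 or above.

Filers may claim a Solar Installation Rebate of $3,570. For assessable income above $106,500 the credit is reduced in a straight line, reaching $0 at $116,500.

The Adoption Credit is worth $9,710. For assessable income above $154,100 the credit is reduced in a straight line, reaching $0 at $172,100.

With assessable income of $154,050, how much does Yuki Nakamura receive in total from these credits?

Veteran's Credit: $154,050 is below the $172,700 cutoff, so the full $750 applies.
Solar Installation Rebate: $154,050 is at or above $116,500, so the credit is $0.
Adoption Credit: $154,050 is at or below the $154,100 threshold, so the full $9,710 applies.
Total: $750 + $0 + $9,710 = $10,460.

$10,460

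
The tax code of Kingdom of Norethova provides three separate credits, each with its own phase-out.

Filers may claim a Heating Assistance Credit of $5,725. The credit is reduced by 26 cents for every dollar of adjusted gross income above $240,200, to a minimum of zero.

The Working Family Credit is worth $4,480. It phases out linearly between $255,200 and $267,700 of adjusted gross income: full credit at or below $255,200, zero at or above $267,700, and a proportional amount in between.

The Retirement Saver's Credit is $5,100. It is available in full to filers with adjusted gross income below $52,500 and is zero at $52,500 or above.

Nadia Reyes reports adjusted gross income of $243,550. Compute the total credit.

Heating Assistance Credit: 26% of the $3,350 excess over $240,200 is $871; credit = $5,725 − $871 = $4,854.
Working Family Credit: $243,550 is at or below the $255,200 threshold, so the full $4,480 applies.
Retirement Saver's Credit: $243,550 meets or exceeds the $52,500 cutoff, so the credit is $0.
Total: $4,854 + $4,480 + $0 = $9,334.

$9,334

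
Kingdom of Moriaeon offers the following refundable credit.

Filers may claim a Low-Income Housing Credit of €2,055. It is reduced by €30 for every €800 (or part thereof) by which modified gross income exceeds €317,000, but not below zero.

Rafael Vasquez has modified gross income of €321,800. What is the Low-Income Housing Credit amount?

€1,875

Low-Income Housing Credit: income exceeds €317,000 by €4,800, which is 6 full-or-partial €800 increments; reduction = 6 × €30 = €180, leaving €1,875.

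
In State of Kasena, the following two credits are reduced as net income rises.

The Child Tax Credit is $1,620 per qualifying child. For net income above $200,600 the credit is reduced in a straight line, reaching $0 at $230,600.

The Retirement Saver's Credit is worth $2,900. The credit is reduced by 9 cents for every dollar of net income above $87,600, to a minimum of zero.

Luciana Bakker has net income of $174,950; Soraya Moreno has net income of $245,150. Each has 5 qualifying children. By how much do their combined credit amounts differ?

$8,100

Luciana ($174,950): Child Tax Credit: base = 5 × $1,620 = $8,100. $174,950 is at or below the $200,600 threshold, so the full $8,100 applies. Retirement Saver's Credit: 9% of the $87,350 excess over $87,600 is $7,861.50 ≥ base, so the credit is $0. total $8,100 + $0 = $8,100
Soraya ($245,150): Child Tax Credit: base = 5 × $1,620 = $8,100. $245,150 is at or above $230,600, so the credit is $0. Retirement Saver's Credit: 9% of the $157,550 excess over $87,600 is $14,179.50 ≥ base, so the credit is $0. total $0 + $0 = $0
Difference: |$8,100 − $0| = $8,100.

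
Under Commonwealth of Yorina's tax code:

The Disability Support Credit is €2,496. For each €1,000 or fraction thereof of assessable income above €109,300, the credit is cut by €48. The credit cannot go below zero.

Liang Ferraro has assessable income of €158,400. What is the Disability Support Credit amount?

€96

Disability Support Credit: income exceeds €109,300 by €49,100, which is 50 full-or-partial €1,000 increments; reduction = 50 × €48 = €2,400, leaving €96.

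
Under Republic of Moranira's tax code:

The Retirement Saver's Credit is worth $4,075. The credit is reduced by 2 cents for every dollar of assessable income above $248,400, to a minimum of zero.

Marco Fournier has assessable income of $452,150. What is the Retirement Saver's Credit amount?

$0

Retirement Saver's Credit: 2% of the $203,750 excess over $248,400 is $4,075 ≥ base, so the credit is $0.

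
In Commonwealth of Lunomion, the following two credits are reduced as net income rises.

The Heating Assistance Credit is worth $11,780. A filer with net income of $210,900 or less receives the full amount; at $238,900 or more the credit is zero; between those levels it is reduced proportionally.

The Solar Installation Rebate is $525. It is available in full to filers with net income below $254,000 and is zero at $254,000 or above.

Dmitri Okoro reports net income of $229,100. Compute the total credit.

Heating Assistance Credit: $229,100 is $18,200 into a $28,000 phase-out range, leaving 9,800/28,000 of the credit: $11,780 × 9,800/28,000 = $4,123.
Solar Installation Rebate: $229,100 is below the $254,000 cutoff, so the full $525 applies.
Total: $4,123 + $525 = $4,648.

$4,648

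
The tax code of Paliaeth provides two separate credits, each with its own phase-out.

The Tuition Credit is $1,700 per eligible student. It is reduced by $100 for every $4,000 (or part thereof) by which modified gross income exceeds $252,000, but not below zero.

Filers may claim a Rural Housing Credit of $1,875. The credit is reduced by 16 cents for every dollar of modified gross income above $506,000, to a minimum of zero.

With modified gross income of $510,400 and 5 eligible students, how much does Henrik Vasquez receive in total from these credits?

Tuition Credit: base = 5 × $1,700 = $8,500. income exceeds $252,000 by $258,400, which is 65 full-or-partial $4,000 increments; reduction = 65 × $100 = $6,500, leaving $2,000.
Rural Housing Credit: 16% of the $4,400 excess over $506,000 is $704; credit = $1,875 − $704 = $1,171.
Total: $2,000 + $1,171 = $3,171.

$3,171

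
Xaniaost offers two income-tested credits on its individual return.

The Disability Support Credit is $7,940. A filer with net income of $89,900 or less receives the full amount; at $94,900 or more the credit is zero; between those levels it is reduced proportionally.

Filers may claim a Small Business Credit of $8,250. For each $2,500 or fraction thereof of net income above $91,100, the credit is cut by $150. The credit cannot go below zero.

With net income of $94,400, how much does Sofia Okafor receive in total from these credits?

Disability Support Credit: $94,400 is $4,500 into a $5,000 phase-out range, leaving 500/5,000 of the credit: $7,940 × 500/5,000 = $794.
Small Business Credit: income exceeds $91,100 by $3,300, which is 2 full-or-partial $2,500 increments; reduction = 2 × $150 = $300, leaving $7,950.
Total: $794 + $7,950 = $8,744.

$8,744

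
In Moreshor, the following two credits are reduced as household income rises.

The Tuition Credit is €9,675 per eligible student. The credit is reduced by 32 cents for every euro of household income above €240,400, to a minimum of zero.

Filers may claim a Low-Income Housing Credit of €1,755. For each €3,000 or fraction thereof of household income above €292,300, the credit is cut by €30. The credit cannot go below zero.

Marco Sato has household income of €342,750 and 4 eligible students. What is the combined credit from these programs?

Tuition Credit: base = 4 × €9,675 = €38,700. 32% of the €102,350 excess over €240,400 is €32,752; credit = €38,700 − €32,752 = €5,948.
Low-Income Housing Credit: income exceeds €292,300 by €50,450, which is 17 full-or-partial €3,000 increments; reduction = 17 × €30 = €510, leaving €1,245.
Total: €5,948 + €1,245 = €7,193.

€7,193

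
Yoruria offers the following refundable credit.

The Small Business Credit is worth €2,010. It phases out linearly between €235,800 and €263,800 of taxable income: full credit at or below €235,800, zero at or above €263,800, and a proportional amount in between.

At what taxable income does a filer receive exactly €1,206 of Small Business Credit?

€247,000

€1,206 is 1,206/2,010 of the full €2,010, so 804/2,010 of the €28,000 range has been used: income = €235,800 + €28,000 × 804/2,010 = €247,000.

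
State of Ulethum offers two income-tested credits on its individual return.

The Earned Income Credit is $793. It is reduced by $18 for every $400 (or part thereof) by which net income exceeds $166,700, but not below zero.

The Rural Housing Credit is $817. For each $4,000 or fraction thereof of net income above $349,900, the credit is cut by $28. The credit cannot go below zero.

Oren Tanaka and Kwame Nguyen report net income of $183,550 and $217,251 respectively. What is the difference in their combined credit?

Oren ($183,550): Earned Income Credit: income exceeds $166,700 by $16,850, which is 43 full-or-partial $400 increments; reduction = 43 × $18 = $774, leaving $19. Rural Housing Credit: $183,550 is at or below the $349,900 threshold, so the full $817 applies. total $19 + $817 = $836
Kwame ($217,251): Earned Income Credit: income exceeds $166,700 by $50,551 → 127 increments × $18 = $2,286 ≥ base, so the credit is $0. Rural Housing Credit: $217,251 is at or below the $349,900 threshold, so the full $817 applies. total $0 + $817 = $817
Difference: |$836 − $817| = $19.

$19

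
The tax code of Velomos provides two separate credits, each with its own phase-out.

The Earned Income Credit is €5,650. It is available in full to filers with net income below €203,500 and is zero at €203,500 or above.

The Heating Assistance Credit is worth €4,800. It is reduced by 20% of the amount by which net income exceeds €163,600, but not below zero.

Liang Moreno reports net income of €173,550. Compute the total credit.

Earned Income Credit: €173,550 is below the €203,500 cutoff, so the full €5,650 applies.
Heating Assistance Credit: 20% of the €9,950 excess over €163,600 is €1,990; credit = €4,800 − €1,990 = €2,810.
Total: €5,650 + €2,810 = €8,460.

€8,460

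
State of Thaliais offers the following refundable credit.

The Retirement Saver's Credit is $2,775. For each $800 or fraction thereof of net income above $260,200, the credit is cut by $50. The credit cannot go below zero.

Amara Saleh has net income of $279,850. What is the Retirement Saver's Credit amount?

$1,525

Retirement Saver's Credit: income exceeds $260,200 by $19,650, which is 25 full-or-partial $800 increments; reduction = 25 × $50 = $1,250, leaving $1,525.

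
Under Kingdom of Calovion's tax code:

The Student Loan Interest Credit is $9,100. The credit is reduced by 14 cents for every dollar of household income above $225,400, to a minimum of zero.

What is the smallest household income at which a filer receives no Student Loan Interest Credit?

$290,400

The credit falls by 14% of each dollar above $225,400, so it reaches zero when the excess is $9,100 / 14% = $65,000: income = $225,400 + $65,000 = $290,400.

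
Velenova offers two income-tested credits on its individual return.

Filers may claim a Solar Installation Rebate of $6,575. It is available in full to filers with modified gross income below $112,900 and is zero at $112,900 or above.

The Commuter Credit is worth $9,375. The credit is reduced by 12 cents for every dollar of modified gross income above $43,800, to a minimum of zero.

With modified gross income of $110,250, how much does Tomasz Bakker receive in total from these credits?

$7,976

Solar Installation Rebate: $110,250 is below the $112,900 cutoff, so the full $6,575 applies.
Commuter Credit: 12% of the $66,450 excess over $43,800 is $7,974; credit = $9,375 − $7,974 = $1,401.
Total: $6,575 + $1,401 = $7,976.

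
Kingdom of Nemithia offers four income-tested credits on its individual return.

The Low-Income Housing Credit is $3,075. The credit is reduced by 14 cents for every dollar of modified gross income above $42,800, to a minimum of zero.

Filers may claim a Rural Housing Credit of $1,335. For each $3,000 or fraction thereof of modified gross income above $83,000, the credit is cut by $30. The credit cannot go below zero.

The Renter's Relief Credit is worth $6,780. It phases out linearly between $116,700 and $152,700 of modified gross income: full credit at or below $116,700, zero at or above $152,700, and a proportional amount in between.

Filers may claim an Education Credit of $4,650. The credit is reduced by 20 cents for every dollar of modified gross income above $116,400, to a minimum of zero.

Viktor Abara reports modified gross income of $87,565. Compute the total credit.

Low-Income Housing Credit: 14% of the $44,765 excess over $42,800 is $6,267.10 ≥ base, so the credit is $0.
Rural Housing Credit: income exceeds $83,000 by $4,565, which is 2 full-or-partial $3,000 increments; reduction = 2 × $30 = $60, leaving $1,275.
Renter's Relief Credit: $87,565 is at or below the $116,700 threshold, so the full $6,780 applies.
Education Credit: $87,565 is at or below the $116,400 threshold, so the full $4,650 applies.
Total: $0 + $1,275 + $6,780 + $4,650 = $12,705.

$12,705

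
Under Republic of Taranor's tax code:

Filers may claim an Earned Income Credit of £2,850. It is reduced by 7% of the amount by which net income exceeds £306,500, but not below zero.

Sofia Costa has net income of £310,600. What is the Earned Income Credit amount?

£2,563

Earned Income Credit: 7% of the £4,100 excess over £306,500 is £287; credit = £2,850 − £287 = £2,563.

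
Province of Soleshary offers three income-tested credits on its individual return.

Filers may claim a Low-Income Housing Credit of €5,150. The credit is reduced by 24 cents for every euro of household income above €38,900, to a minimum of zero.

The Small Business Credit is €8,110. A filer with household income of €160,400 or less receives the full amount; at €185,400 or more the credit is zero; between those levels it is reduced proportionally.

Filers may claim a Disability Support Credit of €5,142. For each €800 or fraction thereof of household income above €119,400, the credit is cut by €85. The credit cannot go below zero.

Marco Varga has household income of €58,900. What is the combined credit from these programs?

Low-Income Housing Credit: 24% of the €20,000 excess over €38,900 is €4,800; credit = €5,150 − €4,800 = €350.
Small Business Credit: €58,900 is at or below the €160,400 threshold, so the full €8,110 applies.
Disability Support Credit: €58,900 is at or below the €119,400 threshold, so the full €5,142 applies.
Total: €350 + €8,110 + €5,142 = €13,602.

€13,602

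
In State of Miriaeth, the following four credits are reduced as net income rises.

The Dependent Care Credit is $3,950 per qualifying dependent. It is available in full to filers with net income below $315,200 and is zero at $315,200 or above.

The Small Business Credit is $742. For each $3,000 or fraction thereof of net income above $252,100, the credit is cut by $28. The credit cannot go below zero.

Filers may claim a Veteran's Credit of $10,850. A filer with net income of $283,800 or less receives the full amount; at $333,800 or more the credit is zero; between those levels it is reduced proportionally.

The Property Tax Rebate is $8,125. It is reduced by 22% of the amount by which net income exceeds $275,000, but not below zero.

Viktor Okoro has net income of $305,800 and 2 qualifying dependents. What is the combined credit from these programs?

Dependent Care Credit: base = 2 × $3,950 = $7,900. $305,800 is below the $315,200 cutoff, so the full $7,900 applies.
Small Business Credit: income exceeds $252,100 by $53,700, which is 18 full-or-partial $3,000 increments; reduction = 18 × $28 = $504, leaving $238.
Veteran's Credit: $305,800 is $22,000 into a $50,000 phase-out range, leaving 28,000/50,000 of the credit: $10,850 × 28,000/50,000 = $6,076.
Property Tax Rebate: 22% of the $30,800 excess over $275,000 is $6,776; credit = $8,125 − $6,776 = $1,349.
Total: $7,900 + $238 + $6,076 + $1,349 = $15,563.

$15,563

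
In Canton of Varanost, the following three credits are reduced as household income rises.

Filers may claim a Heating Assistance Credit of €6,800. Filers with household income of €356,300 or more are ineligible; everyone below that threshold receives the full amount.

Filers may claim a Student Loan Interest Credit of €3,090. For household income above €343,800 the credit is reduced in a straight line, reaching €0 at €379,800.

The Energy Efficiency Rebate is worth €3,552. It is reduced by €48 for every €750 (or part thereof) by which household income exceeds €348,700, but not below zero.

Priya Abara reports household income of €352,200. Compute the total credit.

€12,481

Heating Assistance Credit: €352,200 is below the €356,300 cutoff, so the full €6,800 applies.
Student Loan Interest Credit: €352,200 is €8,400 into a €36,000 phase-out range, leaving 27,600/36,000 of the credit: €3,090 × 27,600/36,000 = €2,369.
Energy Efficiency Rebate: income exceeds €348,700 by €3,500, which is 5 full-or-partial €750 increments; reduction = 5 × €48 = €240, leaving €3,312.
Total: €6,800 + €2,369 + €3,312 = €12,481.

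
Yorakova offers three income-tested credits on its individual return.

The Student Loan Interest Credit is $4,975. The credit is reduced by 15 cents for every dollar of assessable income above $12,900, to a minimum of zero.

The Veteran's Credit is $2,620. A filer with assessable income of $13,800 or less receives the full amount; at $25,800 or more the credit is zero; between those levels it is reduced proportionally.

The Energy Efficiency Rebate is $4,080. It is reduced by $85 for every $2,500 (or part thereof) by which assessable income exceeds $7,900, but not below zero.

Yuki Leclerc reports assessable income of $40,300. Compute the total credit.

$3,840

Student Loan Interest Credit: 15% of the $27,400 excess over $12,900 is $4,110; credit = $4,975 − $4,110 = $865.
Veteran's Credit: $40,300 is at or above $25,800, so the credit is $0.
Energy Efficiency Rebate: income exceeds $7,900 by $32,400, which is 13 full-or-partial $2,500 increments; reduction = 13 × $85 = $1,105, leaving $2,975.
Total: $865 + $0 + $2,975 = $3,840.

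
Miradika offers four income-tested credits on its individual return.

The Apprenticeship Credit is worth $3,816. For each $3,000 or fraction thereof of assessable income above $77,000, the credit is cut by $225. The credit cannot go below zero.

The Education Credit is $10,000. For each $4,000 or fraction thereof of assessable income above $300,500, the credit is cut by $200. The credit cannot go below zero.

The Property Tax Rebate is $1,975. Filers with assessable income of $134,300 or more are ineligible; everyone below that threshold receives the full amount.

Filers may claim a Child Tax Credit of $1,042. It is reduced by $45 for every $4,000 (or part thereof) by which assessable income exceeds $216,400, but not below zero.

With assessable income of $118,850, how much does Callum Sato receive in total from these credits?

Apprenticeship Credit: income exceeds $77,000 by $41,850, which is 14 full-or-partial $3,000 increments; reduction = 14 × $225 = $3,150, leaving $666.
Education Credit: $118,850 is at or below the $300,500 threshold, so the full $10,000 applies.
Property Tax Rebate: $118,850 is below the $134,300 cutoff, so the full $1,975 applies.
Child Tax Credit: $118,850 is at or below the $216,400 threshold, so the full $1,042 applies.
Total: $666 + $10,000 + $1,975 + $1,042 = $13,683.

$13,683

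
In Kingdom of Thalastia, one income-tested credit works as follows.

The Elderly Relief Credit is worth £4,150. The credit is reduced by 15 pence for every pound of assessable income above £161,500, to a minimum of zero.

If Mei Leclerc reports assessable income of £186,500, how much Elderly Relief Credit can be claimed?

Elderly Relief Credit: 15% of the £25,000 excess over £161,500 is £3,750; credit = £4,150 − £3,750 = £400.

£400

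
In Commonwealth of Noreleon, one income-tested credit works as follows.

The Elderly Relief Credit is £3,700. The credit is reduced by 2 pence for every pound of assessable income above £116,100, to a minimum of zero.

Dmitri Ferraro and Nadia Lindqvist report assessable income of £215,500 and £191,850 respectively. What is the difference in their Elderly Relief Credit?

Dmitri (£215,500): Elderly Relief Credit: 2% of the £99,400 excess over £116,100 is £1,988; credit = £3,700 − £1,988 = £1,712.
Nadia (£191,850): Elderly Relief Credit: 2% of the £75,750 excess over £116,100 is £1,515; credit = £3,700 − £1,515 = £2,185.
Difference: |£1,712 − £2,185| = £473.

£473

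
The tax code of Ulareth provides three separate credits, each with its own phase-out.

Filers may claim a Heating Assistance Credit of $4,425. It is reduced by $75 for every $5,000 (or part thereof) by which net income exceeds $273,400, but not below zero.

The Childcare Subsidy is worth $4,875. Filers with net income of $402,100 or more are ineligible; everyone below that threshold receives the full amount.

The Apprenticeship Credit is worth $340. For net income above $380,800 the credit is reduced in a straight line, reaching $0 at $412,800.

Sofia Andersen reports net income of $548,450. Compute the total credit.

$225

Heating Assistance Credit: income exceeds $273,400 by $275,050, which is 56 full-or-partial $5,000 increments; reduction = 56 × $75 = $4,200, leaving $225.
Childcare Subsidy: $548,450 meets or exceeds the $402,100 cutoff, so the credit is $0.
Apprenticeship Credit: $548,450 is at or above $412,800, so the credit is $0.
Total: $225 + $0 + $0 = $225.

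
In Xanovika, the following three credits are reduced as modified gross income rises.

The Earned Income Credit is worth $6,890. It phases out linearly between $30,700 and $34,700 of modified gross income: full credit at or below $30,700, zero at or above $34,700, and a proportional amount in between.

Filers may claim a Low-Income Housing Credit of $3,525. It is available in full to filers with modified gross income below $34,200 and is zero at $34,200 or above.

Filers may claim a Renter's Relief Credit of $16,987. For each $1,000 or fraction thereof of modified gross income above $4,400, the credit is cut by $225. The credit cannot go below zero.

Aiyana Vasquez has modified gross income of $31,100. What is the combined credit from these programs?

$20,638

Earned Income Credit: $31,100 is $400 into a $4,000 phase-out range, leaving 3,600/4,000 of the credit: $6,890 × 3,600/4,000 = $6,201.
Low-Income Housing Credit: $31,100 is below the $34,200 cutoff, so the full $3,525 applies.
Renter's Relief Credit: income exceeds $4,400 by $26,700, which is 27 full-or-partial $1,000 increments; reduction = 27 × $225 = $6,075, leaving $10,912.
Total: $6,201 + $3,525 + $10,912 = $20,638.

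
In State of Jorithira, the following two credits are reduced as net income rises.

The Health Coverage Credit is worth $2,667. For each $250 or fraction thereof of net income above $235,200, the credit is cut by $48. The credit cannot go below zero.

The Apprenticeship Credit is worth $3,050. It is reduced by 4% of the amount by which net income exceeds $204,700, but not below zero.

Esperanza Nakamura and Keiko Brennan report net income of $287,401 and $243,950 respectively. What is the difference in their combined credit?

Esperanza ($287,401): Health Coverage Credit: income exceeds $235,200 by $52,201 → 209 increments × $48 = $10,032 ≥ base, so the credit is $0. Apprenticeship Credit: 4% of the $82,701 excess over $204,700 is $3,308.04 ≥ base, so the credit is $0. total $0 + $0 = $0
Keiko ($243,950): Health Coverage Credit: income exceeds $235,200 by $8,750, which is 35 full-or-partial $250 increments; reduction = 35 × $48 = $1,680, leaving $987. Apprenticeship Credit: 4% of the $39,250 excess over $204,700 is $1,570; credit = $3,050 − $1,570 = $1,480. total $987 + $1,480 = $2,467
Difference: |$0 − $2,467| = $2,467.

$2,467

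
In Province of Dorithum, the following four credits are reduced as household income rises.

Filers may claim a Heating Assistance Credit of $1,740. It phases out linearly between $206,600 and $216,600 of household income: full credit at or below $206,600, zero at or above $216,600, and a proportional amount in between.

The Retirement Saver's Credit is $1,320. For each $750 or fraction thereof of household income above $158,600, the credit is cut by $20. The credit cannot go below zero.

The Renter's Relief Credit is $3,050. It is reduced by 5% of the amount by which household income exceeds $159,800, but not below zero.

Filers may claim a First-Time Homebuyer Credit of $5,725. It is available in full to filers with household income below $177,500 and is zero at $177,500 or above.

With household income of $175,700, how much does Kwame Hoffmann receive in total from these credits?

Heating Assistance Credit: $175,700 is at or below the $206,600 threshold, so the full $1,740 applies.
Retirement Saver's Credit: income exceeds $158,600 by $17,100, which is 23 full-or-partial $750 increments; reduction = 23 × $20 = $460, leaving $860.
Renter's Relief Credit: 5% of the $15,900 excess over $159,800 is $795; credit = $3,050 − $795 = $2,255.
First-Time Homebuyer Credit: $175,700 is below the $177,500 cutoff, so the full $5,725 applies.
Total: $1,740 + $860 + $2,255 + $5,725 = $10,580.

$10,580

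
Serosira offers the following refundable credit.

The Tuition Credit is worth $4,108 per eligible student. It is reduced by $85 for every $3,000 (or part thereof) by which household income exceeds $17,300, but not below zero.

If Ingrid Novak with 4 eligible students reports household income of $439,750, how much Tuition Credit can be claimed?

Tuition Credit: base = 4 × $4,108 = $16,432. income exceeds $17,300 by $422,450, which is 141 full-or-partial $3,000 increments; reduction = 141 × $85 = $11,985, leaving $4,447.

$4,447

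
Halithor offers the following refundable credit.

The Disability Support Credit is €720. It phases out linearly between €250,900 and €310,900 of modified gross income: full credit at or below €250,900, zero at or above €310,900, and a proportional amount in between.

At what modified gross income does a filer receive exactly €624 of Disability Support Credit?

€624 is 624/720 of the full €720, so 96/720 of the €60,000 range has been used: income = €250,900 + €60,000 × 96/720 = €258,900.

€258,900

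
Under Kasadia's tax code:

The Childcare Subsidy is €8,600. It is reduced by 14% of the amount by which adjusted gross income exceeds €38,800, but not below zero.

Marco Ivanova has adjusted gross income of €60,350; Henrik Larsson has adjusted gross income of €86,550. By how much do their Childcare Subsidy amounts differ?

€3,668

Marco (€60,350): Childcare Subsidy: 14% of the €21,550 excess over €38,800 is €3,017; credit = €8,600 − €3,017 = €5,583.
Henrik (€86,550): Childcare Subsidy: 14% of the €47,750 excess over €38,800 is €6,685; credit = €8,600 − €6,685 = €1,915.
Difference: |€5,583 − €1,915| = €3,668.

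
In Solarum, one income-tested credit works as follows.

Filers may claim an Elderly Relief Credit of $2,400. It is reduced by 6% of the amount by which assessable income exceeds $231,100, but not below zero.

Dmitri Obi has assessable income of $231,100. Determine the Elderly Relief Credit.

$2,400

Elderly Relief Credit: $231,100 is at or below the $231,100 threshold, so the full $2,400 applies.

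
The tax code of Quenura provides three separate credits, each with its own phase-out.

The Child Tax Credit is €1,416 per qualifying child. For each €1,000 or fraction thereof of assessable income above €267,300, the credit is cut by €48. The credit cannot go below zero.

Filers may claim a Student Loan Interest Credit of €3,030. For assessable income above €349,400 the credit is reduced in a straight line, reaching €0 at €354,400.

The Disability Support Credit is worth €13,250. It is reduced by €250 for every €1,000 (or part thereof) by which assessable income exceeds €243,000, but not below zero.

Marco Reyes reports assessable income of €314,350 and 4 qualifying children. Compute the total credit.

Child Tax Credit: base = 4 × €1,416 = €5,664. income exceeds €267,300 by €47,050, which is 48 full-or-partial €1,000 increments; reduction = 48 × €48 = €2,304, leaving €3,360.
Student Loan Interest Credit: €314,350 is at or below the €349,400 threshold, so the full €3,030 applies.
Disability Support Credit: income exceeds €243,000 by €71,350 → 72 increments × €250 = €18,000 ≥ base, so the credit is €0.
Total: €3,360 + €3,030 + €0 = €6,390.

€6,390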